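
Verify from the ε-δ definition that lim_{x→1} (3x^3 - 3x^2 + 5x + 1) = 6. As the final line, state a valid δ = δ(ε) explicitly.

δ = min(2, ε/32)

Let ε > 0 be given. We want δ > 0 such that 0 < |x − 1| < δ implies |(3x^3 - 3x^2 + 5x + 1) − 6| < ε.
(3x^3 - 3x^2 + 5x + 1) − 6 = 3x^3 - 3x^2 + 5x - 5 = (x − 1)(3x^2 + 5).
So |(3x^3 - 3x^2 + 5x + 1) − 6| = |x − 1|·|3x^2 + 5|.
Assume first that |x − 1| < 2, so |x| < 3. Then |3x^2 + 5| ≤ 3·3^2 + 5 = 32.
Hence |(3x^3 - 3x^2 + 5x + 1) − 6| ≤ 32|x − 1| < ε provided |x − 1| < ε/32.
Take δ = min(2, ε/32). Then 0 < |x − 1| < δ gives both |x − 1| < 2 and |x − 1| < ε/32, so |(3x^3 - 3x^2 + 5x + 1) − 6| < ε.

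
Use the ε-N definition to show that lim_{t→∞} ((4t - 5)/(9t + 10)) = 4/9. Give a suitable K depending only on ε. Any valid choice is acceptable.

Let ε > 0. We seek K > 0 such that t > K implies |(4t - 5)/(9t + 10) − (4/9)| < ε.
(4t - 5)/(9t + 10) − (4/9) = (9(4t - 5) − 4(9t + 10)) / (9(9t + 10)) = -85/(9(9t + 10)).
For t > 0 we have 9t + 10 > 9t, so |(4t - 5)/(9t + 10) − (4/9)| = 85/(9(9t + 10)) < 85/(9·9t) = (85/81)/t.
Thus |(4t - 5)/(9t + 10) − (4/9)| < ε whenever t > (85/81)/ε.
Take K = (85/81)/ε. If t > K then |(4t - 5)/(9t + 10) − (4/9)| < (85/81)/t < ε.

K = (85/81)/ε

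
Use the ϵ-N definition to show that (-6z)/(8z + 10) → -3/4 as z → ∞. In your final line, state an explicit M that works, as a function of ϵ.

M = (15/16)/ϵ

Suppose ϵ > 0. We seek M > 0 such that z > M implies |(-6z)/(8z + 10) + 3/4| < ϵ.
(-6z)/(8z + 10) + 3/4 = (8(-6z) − (-6)(8z + 10)) / (8(8z + 10)) = 60/(8(8z + 10)).
For z > 0 we have 8z + 10 > 8z, so |(-6z)/(8z + 10) + 3/4| = 60/(8(8z + 10)) < 60/(8·8z) = (15/16)/z.
Thus |(-6z)/(8z + 10) + 3/4| < ϵ whenever z > (15/16)/ϵ.
Take M = (15/16)/ϵ. If z > M then |(-6z)/(8z + 10) + 3/4| < (15/16)/z < ϵ.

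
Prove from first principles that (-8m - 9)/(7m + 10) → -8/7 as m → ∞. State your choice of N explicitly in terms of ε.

N = (17/49)/ε

Suppose ε > 0. For m ≥ 1, |(-8m - 9)/(7m + 10) + 8/7| = |17|/(7(7m + 10)) = 17/(7(7m + 10)).
Since 7m + 10 ≥ 7m for m ≥ 1, this is ≤ 17/(7·7m) = (17/49)/m.
So |(-8m - 9)/(7m + 10) + 8/7| < ε whenever m > (17/49)/ε.
Take N = (17/49)/ε. If m > N then |(-8m - 9)/(7m + 10) + 8/7| ≤ (17/49)/m < ε.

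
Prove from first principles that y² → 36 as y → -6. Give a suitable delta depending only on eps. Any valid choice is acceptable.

Let eps > 0 be given. We seek delta > 0 with 0 < |y + 6| < delta ⇒ |y² − 36| < eps.
Factor: y² − 36 = (y + 6)(y - 6), so |y² − 36| = |y + 6|·|y - 6|.
Restrict delta ≤ 1. Then |y + 6| < 1 gives |y| < 7, so by the triangle inequality |y - 6| ≤ 7 + 6 = 13.
Hence |y² − 36| ≤ 13|y + 6|, which is < eps once |y + 6| < eps/13.
Take delta = min(1, eps/13). If 0 < |y + 6| < delta then both bounds hold and |y² − 36| ≤ 13|y + 6| < 13·(eps/13) = eps.

delta = min(1, eps/13)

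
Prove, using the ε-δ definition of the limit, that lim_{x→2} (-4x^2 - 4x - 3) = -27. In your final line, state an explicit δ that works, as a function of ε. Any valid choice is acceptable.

δ = min(2, ε/28)

Let ε > 0 be given. We want δ > 0 such that 0 < |x − 2| < δ implies |(-4x^2 - 4x - 3) + 27| < ε.
(-4x^2 - 4x - 3) + 27 = -4x^2 - 4x + 24 = (x − 2)(-4x - 12).
So |(-4x^2 - 4x - 3) + 27| = |x − 2|·|-4x - 12|.
Assume first that |x − 2| < 2, so |x| < 4. Then |-4x - 12| ≤ 4·4 + 12 = 28.
Hence |(-4x^2 - 4x - 3) + 27| ≤ 28|x − 2| < ε provided |x − 2| < ε/28.
Choosing δ = min(2, ε/28) ensures both conditions, hence |(-4x^2 - 4x - 3) + 27| < ε.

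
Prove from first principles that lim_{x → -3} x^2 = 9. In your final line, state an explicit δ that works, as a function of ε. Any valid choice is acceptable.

Suppose ε > 0. We seek δ > 0 with 0 < |x + 3| < δ ⇒ |x^2 − 9| < ε.
Factor: x^2 − 9 = (x + 3)(x - 3), so |x^2 − 9| = |x + 3|·|x - 3|.
Restrict δ ≤ 1. Then |x + 3| < 1 gives |x| < 4, so by the triangle inequality |x - 3| ≤ 4 + 3 = 7.
Hence |x^2 − 9| ≤ 7|x + 3|, which is < ε once |x + 3| < ε/7.
Take δ = min(1, ε/7). If 0 < |x + 3| < δ then both bounds hold and |x^2 − 9| ≤ 7|x + 3| < 7·(ε/7) = ε.

δ = min(1, ε/7)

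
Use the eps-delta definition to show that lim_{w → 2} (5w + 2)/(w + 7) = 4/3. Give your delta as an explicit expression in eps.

Suppose eps > 0. We want delta > 0 with 0 < |w − 2| < delta ⇒ |(5w + 2)/(w + 7) − (4/3)| < eps.
Combining over a common denominator, (5w + 2)/(w + 7) − (4/3) = [(5w + 2)·9 − 12·(w + 7)] / [9·(w + 7)] = 33(w − 2) / (9(w + 7)).
So |(5w + 2)/(w + 7) − (4/3)| = 33|w − 2| / (9·|w + 7|).
Require delta ≤ 9/2, so |w + 7| ≥ |9| − |w − 2| > 9 − 9/2 = 9/2.
Hence |(5w + 2)/(w + 7) − (4/3)| < 33|w − 2|/(9·(9/2)) = (22/27)|w − 2|, which is < eps once |w − 2| < (27/22)eps.
Take delta = min(9/2, (27/22)eps). Then 0 < |w − 2| < delta forces both bounds, so |(5w + 2)/(w + 7) − (4/3)| < eps.

delta = min(9/2, (27/22)eps)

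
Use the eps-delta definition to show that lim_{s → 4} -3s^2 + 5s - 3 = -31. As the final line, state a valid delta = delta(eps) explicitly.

Let eps > 0. We want delta > 0 such that 0 < |s − 4| < delta implies |(-3s^2 + 5s - 3) + 31| < eps.
(-3s^2 + 5s - 3) + 31 = -3s^2 + 5s + 28 = (s − 4)(-3s - 7).
So |(-3s^2 + 5s - 3) + 31| = |s − 4|·|-3s - 7|.
Assume first that |s − 4| < 2, so |s| < 6. Then |-3s - 7| ≤ 3·6 + 7 = 25.
Hence |(-3s^2 + 5s - 3) + 31| ≤ 25|s − 4| < eps provided |s − 4| < eps/25.
Choosing delta = min(2, eps/25) ensures both conditions, hence |(-3s^2 + 5s - 3) + 31| < eps.

delta = min(2, eps/25)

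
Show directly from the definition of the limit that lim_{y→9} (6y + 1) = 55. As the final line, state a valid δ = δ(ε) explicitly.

Let ε > 0. We need δ > 0 so that 0 < |y − 9| < δ implies |(6y + 1) − 55| < ε.
|(6y + 1) − 55| = |6y - 54| = 6|y − 9|.
So 6|y − 9| < ε exactly when |y − 9| < ε/6.
Take δ = ε/6. If 0 < |y − 9| < δ then |(6y + 1) − 55| = 6|y − 9| < 6·(ε/6) = ε.

δ = ε/6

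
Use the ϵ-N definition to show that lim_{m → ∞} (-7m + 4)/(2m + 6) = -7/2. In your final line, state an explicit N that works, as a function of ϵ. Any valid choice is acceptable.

N = (25/2)/ϵ

Let ϵ > 0 be given. For m ≥ 1, |(-7m + 4)/(2m + 6) + 7/2| = |50|/(2(2m + 6)) = 50/(2(2m + 6)).
Since 2m + 6 ≥ 2m for m ≥ 1, this is ≤ 50/(2·2m) = (25/2)/m.
So |(-7m + 4)/(2m + 6) + 7/2| < ϵ whenever m > (25/2)/ϵ.
Take N = (25/2)/ϵ. If m > N then |(-7m + 4)/(2m + 6) + 7/2| ≤ (25/2)/m < ϵ.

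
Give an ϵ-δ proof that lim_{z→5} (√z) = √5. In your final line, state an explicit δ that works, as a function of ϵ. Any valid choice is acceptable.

δ = min(5, √5·ϵ)

Suppose ϵ > 0. We want δ > 0 such that 0 < |z − 5| < δ implies |√z − √5| < ϵ.
Rationalise: √z − √5 = (z − 5)/(√z + √5), so |√z − √5| = |z − 5|/(√z + √5).
Restrict δ ≤ 5 so that |z − 5| < 5 forces z > 0, and then √z + √5 > √5.
Hence |√z − √5| < |z − 5|/√5, which is < ϵ once |z − 5| < √5·ϵ.
Take δ = min(5, √5·ϵ). If 0 < |z − 5| < δ then z > 0 and |√z − √5| < |z − 5|/√5 < ϵ.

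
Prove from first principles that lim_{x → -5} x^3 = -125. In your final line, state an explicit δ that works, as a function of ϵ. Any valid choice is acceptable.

Let ϵ > 0. We seek δ > 0 with 0 < |x + 5| < δ ⇒ |x^3 + 125| < ϵ.
Factor: x^3 + 125 = (x + 5)(x^2 - 5x + 25), so |x^3 + 125| = |x + 5|·|x^2 - 5x + 25|.
Restrict δ ≤ 1. Then |x + 5| < 1 gives |x| < 6, so by the triangle inequality |x^2 - 5x + 25| ≤ 6^2 + 5·6 + 25 = 91.
Hence |x^3 + 125| ≤ 91|x + 5|, which is < ϵ once |x + 5| < ϵ/91.
Take δ = min(1, ϵ/91). If 0 < |x + 5| < δ then both bounds hold and |x^3 + 125| ≤ 91|x + 5| < 91·(ϵ/91) = ϵ.

δ = min(1, ϵ/91)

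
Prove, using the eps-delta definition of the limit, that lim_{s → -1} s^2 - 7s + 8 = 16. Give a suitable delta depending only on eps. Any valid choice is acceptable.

delta = min(1, eps/10)

Let eps > 0 be given. We want delta > 0 such that 0 < |s + 1| < delta implies |(s^2 - 7s + 8) − 16| < eps.
(s^2 - 7s + 8) − 16 = s^2 - 7s - 8 = (s + 1)(s - 8).
So |(s^2 - 7s + 8) − 16| = |s + 1|·|s - 8|.
Assume first that |s + 1| < 1, so |s| < 2. Then |s - 8| ≤ 2 + 8 = 10.
Hence |(s^2 - 7s + 8) − 16| ≤ 10|s + 1| < eps provided |s + 1| < eps/10.
Take delta = min(1, eps/10). Then 0 < |s + 1| < delta gives both |s + 1| < 1 and |s + 1| < eps/10, so |(s^2 - 7s + 8) − 16| < eps.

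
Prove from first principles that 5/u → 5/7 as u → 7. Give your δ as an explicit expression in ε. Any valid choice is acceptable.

δ = min(7/2, (49/10)ε)

Suppose ε > 0. We seek δ > 0 such that 0 < |u − 7| < δ implies |5/u − (5/7)| < ε.
|5/u − (5/7)| = 5·|7 − u|/(7·|u|) = 5|u − 7|/(7|u|).
Require δ ≤ 7/2 so that |u| > 7 − 7/2 = 7/2, hence 7|u| > 49/2.
Then |5/u − (5/7)| < 5|u − 7|/(49/2), which is < ε when |u − 7| < (49/10)ε.
Take δ = min(7/2, (49/10)ε). Then 0 < |u − 7| < δ gives both |u − 7| < 7/2 and |u − 7| < (49/10)ε, so |5/u − (5/7)| < ε.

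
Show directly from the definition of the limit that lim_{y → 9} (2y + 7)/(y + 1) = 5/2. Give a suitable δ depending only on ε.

δ = min(5, 10ε)

Suppose ε > 0. We want δ > 0 with 0 < |y − 9| < δ ⇒ |(2y + 7)/(y + 1) − (5/2)| < ε.
Combining over a common denominator, (2y + 7)/(y + 1) − (5/2) = [(2y + 7)·10 − 25·(y + 1)] / [10·(y + 1)] = -5(y − 9) / (10(y + 1)).
So |(2y + 7)/(y + 1) − (5/2)| = 5|y − 9| / (10·|y + 1|).
Restrict δ ≤ 5. Then |y − 9| < 5 gives |y + 1| = |(y − 9) + 10| ≥ 10 − 5 = 5.
Hence |(2y + 7)/(y + 1) − (5/2)| < 5|y − 9|/(10·5) = (1/10)|y − 9|, which is < ε once |y − 9| < 10ε.
Take δ = min(5, 10ε). Then 0 < |y − 9| < δ forces both bounds, so |(2y + 7)/(y + 1) − (5/2)| < ε.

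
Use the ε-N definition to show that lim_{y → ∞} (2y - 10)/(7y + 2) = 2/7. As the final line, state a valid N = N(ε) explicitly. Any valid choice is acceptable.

Fix ε > 0. We seek N > 0 such that y > N implies |(2y - 10)/(7y + 2) − (2/7)| < ε.
(2y - 10)/(7y + 2) − (2/7) = (7(2y - 10) − 2(7y + 2)) / (7(7y + 2)) = -74/(7(7y + 2)).
For y > 0 we have 7y + 2 > 7y, so |(2y - 10)/(7y + 2) − (2/7)| = 74/(7(7y + 2)) < 74/(7·7y) = (74/49)/y.
Thus |(2y - 10)/(7y + 2) − (2/7)| < ε whenever y > (74/49)/ε.
Take N = (74/49)/ε. If y > N then |(2y - 10)/(7y + 2) − (2/7)| < (74/49)/y < ε.

N = (74/49)/ε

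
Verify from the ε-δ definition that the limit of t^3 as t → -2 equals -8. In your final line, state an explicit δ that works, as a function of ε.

Let ε > 0 be given. We seek δ > 0 with 0 < |t + 2| < δ ⇒ |t^3 + 8| < ε.
Factor: t^3 + 8 = (t + 2)(t^2 - 2t + 4), so |t^3 + 8| = |t + 2|·|t^2 - 2t + 4|.
Restrict δ ≤ 2. Then |t + 2| < 2 gives |t| < 4, so by the triangle inequality |t^2 - 2t + 4| ≤ 4^2 + 2·4 + 4 = 28.
Hence |t^3 + 8| ≤ 28|t + 2|, which is < ε once |t + 2| < ε/28.
Take δ = min(2, ε/28). If 0 < |t + 2| < δ then both bounds hold and |t^3 + 8| ≤ 28|t + 2| < 28·(ε/28) = ε.

δ = min(2, ε/28)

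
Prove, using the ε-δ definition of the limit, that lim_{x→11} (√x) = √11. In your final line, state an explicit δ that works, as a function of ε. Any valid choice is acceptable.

Let ε > 0. We want δ > 0 such that 0 < |x − 11| < δ implies |√x − √11| < ε.
Rationalise: √x − √11 = (x − 11)/(√x + √11), so |√x − √11| = |x − 11|/(√x + √11).
Restrict δ ≤ 11 so that |x − 11| < 11 forces x > 0, and then √x + √11 > √11.
Hence |√x − √11| < |x − 11|/√11, which is < ε once |x − 11| < √11·ε.
Take δ = min(11, √11·ε). If 0 < |x − 11| < δ then x > 0 and |√x − √11| < |x − 11|/√11 < ε.

δ = min(11, √11·ε)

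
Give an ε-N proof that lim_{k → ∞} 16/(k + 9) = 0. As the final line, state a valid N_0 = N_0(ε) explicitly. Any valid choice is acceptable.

N_0 = 16/ε

Let ε > 0. For k ≥ 1, |16/(k + 9) − 0| = 16/(k + 9) ≤ 16/k.
We need 16/k < ε, i.e. k > 16/ε.
Take N_0 = 16/ε. If k > N_0 then |16/(k + 9)| ≤ 16/k < ε.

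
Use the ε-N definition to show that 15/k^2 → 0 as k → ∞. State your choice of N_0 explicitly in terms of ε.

N_0 = (15/ε)^{1/2}

Let ε > 0. For k ≥ 1, |15/k^2 − 0| = 15/k^2.
15/k^2 < ε ⇔ k^2 > 15/ε ⇔ k > (15/ε)^{1/2}.
Take N_0 = (15/ε)^{1/2}. Then k > N_0 implies 15/k^2 < ε.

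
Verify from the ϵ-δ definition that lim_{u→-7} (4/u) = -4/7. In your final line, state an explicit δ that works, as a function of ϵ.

δ = min(7/2, (49/8)ϵ)

Let ϵ > 0. We seek δ > 0 such that 0 < |u + 7| < δ implies |4/u + 4/7| < ϵ.
|4/u + 4/7| = 4·|-7 − u|/(7·|u|) = 4|u + 7|/(7|u|).
Restrict δ ≤ 7/2. Then |u + 7| < 7/2 gives |u| > 7/2, so 7|u| > 49/2.
Then |4/u + 4/7| < 4|u + 7|/(49/2), which is < ϵ when |u + 7| < (49/8)ϵ.
Take δ = min(7/2, (49/8)ϵ). Then 0 < |u + 7| < δ gives both |u + 7| < 7/2 and |u + 7| < (49/8)ϵ, so |4/u + 4/7| < ϵ.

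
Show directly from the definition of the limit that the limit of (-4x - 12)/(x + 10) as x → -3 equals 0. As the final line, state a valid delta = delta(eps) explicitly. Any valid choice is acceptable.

delta = min(7/2, (7/8)eps)

Fix eps > 0. We want delta > 0 with 0 < |x + 3| < delta ⇒ |(-4x - 12)/(x + 10) − 0| < eps.
Combining over a common denominator, (-4x - 12)/(x + 10) − 0 = [(-4x - 12)·7 − 0·(x + 10)] / [7·(x + 10)] = -28(x + 3) / (7(x + 10)).
So |(-4x - 12)/(x + 10) − 0| = 28|x + 3| / (7·|x + 10|).
Require delta ≤ 7/2, so |x + 10| ≥ |7| − |x + 3| > 7 − 7/2 = 7/2.
Hence |(-4x - 12)/(x + 10) − 0| < 28|x + 3|/(7·(7/2)) = (8/7)|x + 3|, which is < eps once |x + 3| < (7/8)eps.
Take delta = min(7/2, (7/8)eps). Then 0 < |x + 3| < delta forces both bounds, so |(-4x - 12)/(x + 10) − 0| < eps.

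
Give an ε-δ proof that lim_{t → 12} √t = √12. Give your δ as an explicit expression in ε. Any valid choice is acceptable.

δ = min(12, √12·ε)

Fix ε > 0. We want δ > 0 such that 0 < |t − 12| < δ implies |√t − √12| < ε.
Multiplying by the conjugate, |√t − √12| = |t − 12|/(√t + √12).
Restrict δ ≤ 12 so that |t − 12| < 12 forces t > 0, and then √t + √12 > √12.
Hence |√t − √12| < |t − 12|/√12, which is < ε once |t − 12| < √12·ε.
Take δ = min(12, √12·ε). If 0 < |t − 12| < δ then t > 0 and |√t − √12| < |t − 12|/√12 < ε.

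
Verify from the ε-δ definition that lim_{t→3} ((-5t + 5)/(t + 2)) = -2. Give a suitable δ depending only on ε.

Fix ε > 0. We want δ > 0 with 0 < |t − 3| < δ ⇒ |(-5t + 5)/(t + 2) + 2| < ε.
Combining over a common denominator, (-5t + 5)/(t + 2) + 2 = [(-5t + 5)·5 − (-10)·(t + 2)] / [5·(t + 2)] = -15(t − 3) / (5(t + 2)).
So |(-5t + 5)/(t + 2) + 2| = 15|t − 3| / (5·|t + 2|).
Require δ ≤ 5/2, so |t + 2| ≥ |5| − |t − 3| > 5 − 5/2 = 5/2.
Hence |(-5t + 5)/(t + 2) + 2| < 15|t − 3|/(5·(5/2)) = (6/5)|t − 3|, which is < ε once |t − 3| < (5/6)ε.
Take δ = min(5/2, (5/6)ε). Then 0 < |t − 3| < δ forces both bounds, so |(-5t + 5)/(t + 2) + 2| < ε.

δ = min(5/2, (5/6)ε)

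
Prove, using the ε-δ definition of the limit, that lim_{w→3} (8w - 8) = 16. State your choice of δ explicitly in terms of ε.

δ = ε/8

Let ε > 0. We need δ > 0 so that 0 < |w − 3| < δ implies |(8w - 8) − 16| < ε.
Since (8w - 8) − 16 = 8(w − 3), we have |(8w - 8) − 16| = 8|w − 3|.
So 8|w − 3| < ε exactly when |w − 3| < ε/8.
Choosing δ = ε/8 gives |(8w - 8) − 16| = 8|w − 3| < ε whenever |w − 3| < δ.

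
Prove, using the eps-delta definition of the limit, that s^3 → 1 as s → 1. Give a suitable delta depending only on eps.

Fix eps > 0. We seek delta > 0 with 0 < |s − 1| < delta ⇒ |s^3 − 1| < eps.
Factor: s^3 − 1 = (s − 1)(s^2 + s + 1), so |s^3 − 1| = |s − 1|·|s^2 + s + 1|.
Impose delta ≤ 2 so that |s| < 3; then |s^2 + s + 1| ≤ 13.
Hence |s^3 − 1| ≤ 13|s − 1|, which is < eps once |s − 1| < eps/13.
Take delta = min(2, eps/13). If 0 < |s − 1| < delta then both bounds hold and |s^3 − 1| ≤ 13|s − 1| < 13·(eps/13) = eps.

delta = min(2, eps/13)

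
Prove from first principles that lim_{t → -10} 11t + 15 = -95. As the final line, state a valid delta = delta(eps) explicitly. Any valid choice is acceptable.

delta = eps/11

Fix eps > 0. We need delta > 0 so that 0 < |t + 10| < delta implies |(11t + 15) + 95| < eps.
|(11t + 15) + 95| = |11t + 110| = 11|t + 10|.
So 11|t + 10| < eps exactly when |t + 10| < eps/11.
Take delta = eps/11. If 0 < |t + 10| < delta then |(11t + 15) + 95| = 11|t + 10| < 11·(eps/11) = eps.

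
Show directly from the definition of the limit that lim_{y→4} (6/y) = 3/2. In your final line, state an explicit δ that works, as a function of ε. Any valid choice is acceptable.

Fix ε > 0. We seek δ > 0 such that 0 < |y − 4| < δ implies |6/y − (3/2)| < ε.
|6/y − (3/2)| = 6·|4 − y|/(4·|y|) = 6|y − 4|/(4|y|).
Require δ ≤ 2 so that |y| > 4 − 2 = 2, hence 4|y| > 8.
Then |6/y − (3/2)| < 6|y − 4|/8, which is < ε when |y − 4| < (4/3)ε.
Take δ = min(2, (4/3)ε). Then 0 < |y − 4| < δ gives both |y − 4| < 2 and |y − 4| < (4/3)ε, so |6/y − (3/2)| < ε.

δ = min(2, (4/3)ε)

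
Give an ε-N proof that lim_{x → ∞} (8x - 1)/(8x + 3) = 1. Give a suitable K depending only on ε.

Let ε > 0 be given. We seek K > 0 such that x > K implies |(8x - 1)/(8x + 3) − 1| < ε.
(8x - 1)/(8x + 3) − 1 = (8(8x - 1) − 8(8x + 3)) / (8(8x + 3)) = -32/(8(8x + 3)).
For x > 0 we have 8x + 3 > 8x, so |(8x - 1)/(8x + 3) − 1| = 32/(8(8x + 3)) < 32/(8·8x) = (1/2)/x.
Thus |(8x - 1)/(8x + 3) − 1| < ε whenever x > (1/2)/ε.
Take K = (1/2)/ε. If x > K then |(8x - 1)/(8x + 3) − 1| < (1/2)/x < ε.

K = (1/2)/ε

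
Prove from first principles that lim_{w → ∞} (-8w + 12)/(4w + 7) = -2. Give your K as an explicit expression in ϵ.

Let ϵ > 0 be given. We seek K > 0 such that w > K implies |(-8w + 12)/(4w + 7) + 2| < ϵ.
(-8w + 12)/(4w + 7) + 2 = (4(-8w + 12) − (-8)(4w + 7)) / (4(4w + 7)) = 104/(4(4w + 7)).
For w > 0 we have 4w + 7 > 4w, so |(-8w + 12)/(4w + 7) + 2| = 104/(4(4w + 7)) < 104/(4·4w) = (13/2)/w.
Thus |(-8w + 12)/(4w + 7) + 2| < ϵ whenever w > (13/2)/ϵ.
Take K = (13/2)/ϵ. If w > K then |(-8w + 12)/(4w + 7) + 2| < (13/2)/w < ϵ.

K = (13/2)/ϵ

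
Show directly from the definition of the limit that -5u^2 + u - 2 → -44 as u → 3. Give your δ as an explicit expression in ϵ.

δ = min(1, ϵ/34)

Let ϵ > 0. We want δ > 0 such that 0 < |u − 3| < δ implies |(-5u^2 + u - 2) + 44| < ϵ.
(-5u^2 + u - 2) + 44 = -5u^2 + u + 42 = (u − 3)(-5u - 14).
So |(-5u^2 + u - 2) + 44| = |u − 3|·|-5u - 14|.
Assume first that |u − 3| < 1, so |u| < 4. Then |-5u - 14| ≤ 5·4 + 14 = 34.
Hence |(-5u^2 + u - 2) + 44| ≤ 34|u − 3| < ϵ provided |u − 3| < ϵ/34.
Take δ = min(1, ϵ/34). Then 0 < |u − 3| < δ gives both |u − 3| < 1 and |u − 3| < ϵ/34, so |(-5u^2 + u - 2) + 44| < ϵ.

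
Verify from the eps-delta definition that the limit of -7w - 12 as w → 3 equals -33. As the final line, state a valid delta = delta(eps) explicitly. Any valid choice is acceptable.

delta = eps/7

Let eps > 0. We need delta > 0 so that 0 < |w − 3| < delta implies |(-7w - 12) + 33| < eps.
Since (-7w - 12) + 33 = -7(w − 3), we have |(-7w - 12) + 33| = 7|w − 3|.
Thus it suffices that |w − 3| < eps/7.
Choosing delta = eps/7 gives |(-7w - 12) + 33| = 7|w − 3| < eps whenever |w − 3| < delta.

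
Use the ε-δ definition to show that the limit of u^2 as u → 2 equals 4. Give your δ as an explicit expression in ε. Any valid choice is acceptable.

δ = min(1, ε/5)

Let ε > 0 be given. We seek δ > 0 with 0 < |u − 2| < δ ⇒ |u^2 − 4| < ε.
Factor: u^2 − 4 = (u − 2)(u + 2), so |u^2 − 4| = |u − 2|·|u + 2|.
Impose δ ≤ 1 so that |u| < 3; then |u + 2| ≤ 5.
Hence |u^2 − 4| ≤ 5|u − 2|, which is < ε once |u − 2| < ε/5.
Take δ = min(1, ε/5). If 0 < |u − 2| < δ then both bounds hold and |u^2 − 4| ≤ 5|u − 2| < 5·(ε/5) = ε.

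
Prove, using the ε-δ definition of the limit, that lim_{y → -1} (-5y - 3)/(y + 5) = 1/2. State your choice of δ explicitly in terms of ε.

Suppose ε > 0. We want δ > 0 with 0 < |y + 1| < δ ⇒ |(-5y - 3)/(y + 5) − (1/2)| < ε.
Combining over a common denominator, (-5y - 3)/(y + 5) − (1/2) = [(-5y - 3)·4 − 2·(y + 5)] / [4·(y + 5)] = -22(y + 1) / (4(y + 5)).
So |(-5y - 3)/(y + 5) − (1/2)| = 22|y + 1| / (4·|y + 5|).
Require δ ≤ 2, so |y + 5| ≥ |4| − |y + 1| > 4 − 2 = 2.
Hence |(-5y - 3)/(y + 5) − (1/2)| < 22|y + 1|/(4·2) = (11/4)|y + 1|, which is < ε once |y + 1| < (4/11)ε.
Take δ = min(2, (4/11)ε). Then 0 < |y + 1| < δ forces both bounds, so |(-5y - 3)/(y + 5) − (1/2)| < ε.

δ = min(2, (4/11)ε)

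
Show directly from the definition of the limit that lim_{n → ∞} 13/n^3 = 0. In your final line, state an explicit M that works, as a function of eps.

Fix eps > 0. For n ≥ 1, |13/n^3 − 0| = 13/n^3.
13/n^3 < eps ⇔ n^3 > 13/eps ⇔ n > (13/eps)^{1/3}.
Take M = (13/eps)^{1/3}. Then n > M implies 13/n^3 < eps.

M = (13/eps)^{1/3}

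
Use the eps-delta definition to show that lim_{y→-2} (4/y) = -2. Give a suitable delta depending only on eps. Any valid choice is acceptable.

delta = min(1, (1/2)eps)

Let eps > 0. We seek delta > 0 such that 0 < |y + 2| < delta implies |4/y + 2| < eps.
|4/y + 2| = 4·|-2 − y|/(2·|y|) = 4|y + 2|/(2|y|).
Require delta ≤ 1 so that |y| > 2 − 1 = 1, hence 2|y| > 2.
Then |4/y + 2| < 4|y + 2|/2, which is < eps when |y + 2| < (1/2)eps.
Take delta = min(1, (1/2)eps). Then 0 < |y + 2| < delta gives both |y + 2| < 1 and |y + 2| < (1/2)eps, so |4/y + 2| < eps.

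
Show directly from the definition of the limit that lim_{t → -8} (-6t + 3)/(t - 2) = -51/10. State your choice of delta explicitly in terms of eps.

delta = min(5, (50/9)eps)

Let eps > 0 be given. We want delta > 0 with 0 < |t + 8| < delta ⇒ |(-6t + 3)/(t - 2) + 51/10| < eps.
Combining over a common denominator, (-6t + 3)/(t - 2) + 51/10 = [(-6t + 3)·(-10) − 51·(t - 2)] / [(-10)·(t - 2)] = 9(t + 8) / ((-10)(t - 2)).
So |(-6t + 3)/(t - 2) + 51/10| = 9|t + 8| / (10·|t − 2|).
Restrict delta ≤ 5. Then |t + 8| < 5 gives |t − 2| = |(t + 8) + (-10)| ≥ 10 − 5 = 5.
Hence |(-6t + 3)/(t - 2) + 51/10| < 9|t + 8|/(10·5) = (9/50)|t + 8|, which is < eps once |t + 8| < (50/9)eps.
Take delta = min(5, (50/9)eps). Then 0 < |t + 8| < delta forces both bounds, so |(-6t + 3)/(t - 2) + 51/10| < eps.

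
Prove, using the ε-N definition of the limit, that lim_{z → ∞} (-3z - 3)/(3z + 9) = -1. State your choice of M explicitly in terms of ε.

Fix ε > 0. We seek M > 0 such that z > M implies |(-3z - 3)/(3z + 9) + 1| < ε.
(-3z - 3)/(3z + 9) + 1 = (3(-3z - 3) − (-3)(3z + 9)) / (3(3z + 9)) = 18/(3(3z + 9)).
For z > 0 we have 3z + 9 > 3z, so |(-3z - 3)/(3z + 9) + 1| = 18/(3(3z + 9)) < 18/(3·3z) = 2/z.
Thus |(-3z - 3)/(3z + 9) + 1| < ε whenever z > 2/ε.
Take M = 2/ε. If z > M then |(-3z - 3)/(3z + 9) + 1| < 2/z < ε.

M = 2/ε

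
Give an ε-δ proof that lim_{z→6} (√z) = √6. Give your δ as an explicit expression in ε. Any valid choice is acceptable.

Let ε > 0. We want δ > 0 such that 0 < |z − 6| < δ implies |√z − √6| < ε.
Multiplying by the conjugate, |√z − √6| = |z − 6|/(√z + √6).
Restrict δ ≤ 6 so that |z − 6| < 6 forces z > 0, and then √z + √6 > √6.
Hence |√z − √6| < |z − 6|/√6, which is < ε once |z − 6| < √6·ε.
Take δ = min(6, √6·ε). If 0 < |z − 6| < δ then z > 0 and |√z − √6| < |z − 6|/√6 < ε.

δ = min(6, √6·ε)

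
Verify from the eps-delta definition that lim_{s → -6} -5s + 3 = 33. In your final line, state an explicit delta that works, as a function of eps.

delta = eps/5

Suppose eps > 0. We need delta > 0 so that 0 < |s + 6| < delta implies |(-5s + 3) − 33| < eps.
Since (-5s + 3) − 33 = -5(s + 6), we have |(-5s + 3) − 33| = 5|s + 6|.
So 5|s + 6| < eps exactly when |s + 6| < eps/5.
Choosing delta = eps/5 gives |(-5s + 3) − 33| = 5|s + 6| < eps whenever |s + 6| < delta.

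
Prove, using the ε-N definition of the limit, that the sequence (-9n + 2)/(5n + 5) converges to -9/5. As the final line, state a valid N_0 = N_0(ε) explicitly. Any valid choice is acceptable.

N_0 = (11/5)/ε

Fix ε > 0. For n ≥ 1, |(-9n + 2)/(5n + 5) + 9/5| = |55|/(5(5n + 5)) = 55/(5(5n + 5)).
Since 5n + 5 ≥ 5n for n ≥ 1, this is ≤ 55/(5·5n) = (11/5)/n.
So |(-9n + 2)/(5n + 5) + 9/5| < ε whenever n > (11/5)/ε.
Take N_0 = (11/5)/ε. If n > N_0 then |(-9n + 2)/(5n + 5) + 9/5| ≤ (11/5)/n < ε.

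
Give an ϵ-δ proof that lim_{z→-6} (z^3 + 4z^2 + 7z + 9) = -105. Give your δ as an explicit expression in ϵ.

δ = min(2, ϵ/99)

Fix ϵ > 0. We want δ > 0 such that 0 < |z + 6| < δ implies |(z^3 + 4z^2 + 7z + 9) + 105| < ϵ.
(z^3 + 4z^2 + 7z + 9) + 105 = z^3 + 4z^2 + 7z + 114 = (z + 6)(z^2 - 2z + 19).
So |(z^3 + 4z^2 + 7z + 9) + 105| = |z + 6|·|z^2 - 2z + 19|.
Require δ ≤ 2. Then |z + 6| < 2 gives |z| < 8, and by the triangle inequality |z^2 - 2z + 19| ≤ 8^2 + 2·8 + 19 = 99.
Hence |(z^3 + 4z^2 + 7z + 9) + 105| ≤ 99|z + 6| < ϵ provided |z + 6| < ϵ/99.
Take δ = min(2, ϵ/99). Then 0 < |z + 6| < δ gives both |z + 6| < 2 and |z + 6| < ϵ/99, so |(z^3 + 4z^2 + 7z + 9) + 105| < ϵ.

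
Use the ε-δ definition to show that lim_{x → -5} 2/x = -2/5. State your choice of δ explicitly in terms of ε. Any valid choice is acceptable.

Let ε > 0. We seek δ > 0 such that 0 < |x + 5| < δ implies |2/x + 2/5| < ε.
|2/x + 2/5| = 2·|-5 − x|/(5·|x|) = 2|x + 5|/(5|x|).
Restrict δ ≤ 5/2. Then |x + 5| < 5/2 gives |x| > 5/2, so 5|x| > 25/2.
Then |2/x + 2/5| < 2|x + 5|/(25/2), which is < ε when |x + 5| < (25/4)ε.
Take δ = min(5/2, (25/4)ε). Then 0 < |x + 5| < δ gives both |x + 5| < 5/2 and |x + 5| < (25/4)ε, so |2/x + 2/5| < ε.

δ = min(5/2, (25/4)ε)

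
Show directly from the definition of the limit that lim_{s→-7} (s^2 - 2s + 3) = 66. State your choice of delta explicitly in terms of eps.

delta = min(1, eps/17)

Fix eps > 0. We want delta > 0 such that 0 < |s + 7| < delta implies |(s^2 - 2s + 3) − 66| < eps.
(s^2 - 2s + 3) − 66 = s^2 - 2s - 63 = (s + 7)(s - 9).
So |(s^2 - 2s + 3) − 66| = |s + 7|·|s - 9|.
Require delta ≤ 1. Then |s + 7| < 1 gives |s| < 8, and by the triangle inequality |s - 9| ≤ 8 + 9 = 17.
Hence |(s^2 - 2s + 3) − 66| ≤ 17|s + 7| < eps provided |s + 7| < eps/17.
Take delta = min(1, eps/17). Then 0 < |s + 7| < delta gives both |s + 7| < 1 and |s + 7| < eps/17, so |(s^2 - 2s + 3) − 66| < eps.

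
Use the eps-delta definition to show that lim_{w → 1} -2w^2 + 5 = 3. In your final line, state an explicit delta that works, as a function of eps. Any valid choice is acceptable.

Let eps > 0 be given. We want delta > 0 such that 0 < |w − 1| < delta implies |(-2w^2 + 5) − 3| < eps.
(-2w^2 + 5) − 3 = -2w^2 + 2 = (w − 1)(-2w - 2).
So |(-2w^2 + 5) − 3| = |w − 1|·|-2w - 2|.
Require delta ≤ 1. Then |w − 1| < 1 gives |w| < 2, and by the triangle inequality |-2w - 2| ≤ 2·2 + 2 = 6.
Hence |(-2w^2 + 5) − 3| ≤ 6|w − 1| < eps provided |w − 1| < eps/6.
Take delta = min(1, eps/6). Then 0 < |w − 1| < delta gives both |w − 1| < 1 and |w − 1| < eps/6, so |(-2w^2 + 5) − 3| < eps.

delta = min(1, eps/6)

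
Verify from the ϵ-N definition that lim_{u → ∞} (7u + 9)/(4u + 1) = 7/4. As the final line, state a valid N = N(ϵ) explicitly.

N = (29/16)/ϵ

Fix ϵ > 0. We seek N > 0 such that u > N implies |(7u + 9)/(4u + 1) − (7/4)| < ϵ.
(7u + 9)/(4u + 1) − (7/4) = (4(7u + 9) − 7(4u + 1)) / (4(4u + 1)) = 29/(4(4u + 1)).
For u > 0 we have 4u + 1 > 4u, so |(7u + 9)/(4u + 1) − (7/4)| = 29/(4(4u + 1)) < 29/(4·4u) = (29/16)/u.
Thus |(7u + 9)/(4u + 1) − (7/4)| < ϵ whenever u > (29/16)/ϵ.
Take N = (29/16)/ϵ. If u > N then |(7u + 9)/(4u + 1) − (7/4)| < (29/16)/u < ϵ.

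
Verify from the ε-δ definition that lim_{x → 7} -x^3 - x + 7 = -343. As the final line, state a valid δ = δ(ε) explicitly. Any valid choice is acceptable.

Let ε > 0 be given. We want δ > 0 such that 0 < |x − 7| < δ implies |(-x^3 - x + 7) + 343| < ε.
(-x^3 - x + 7) + 343 = -x^3 - x + 350 = (x − 7)(-x^2 - 7x - 50).
So |(-x^3 - x + 7) + 343| = |x − 7|·|-x^2 - 7x - 50|.
Require δ ≤ 1. Then |x − 7| < 1 gives |x| < 8, and by the triangle inequality |-x^2 - 7x - 50| ≤ 8^2 + 7·8 + 50 = 170.
Hence |(-x^3 - x + 7) + 343| ≤ 170|x − 7| < ε provided |x − 7| < ε/170.
Take δ = min(1, ε/170). Then 0 < |x − 7| < δ gives both |x − 7| < 1 and |x − 7| < ε/170, so |(-x^3 - x + 7) + 343| < ε.

δ = min(1, ε/170)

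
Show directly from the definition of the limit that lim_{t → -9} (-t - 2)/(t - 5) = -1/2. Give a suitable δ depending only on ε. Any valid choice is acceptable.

Fix ε > 0. We want δ > 0 with 0 < |t + 9| < δ ⇒ |(-t - 2)/(t - 5) + 1/2| < ε.
Combining over a common denominator, (-t - 2)/(t - 5) + 1/2 = [(-t - 2)·(-14) − 7·(t - 5)] / [(-14)·(t - 5)] = 7(t + 9) / ((-14)(t - 5)).
So |(-t - 2)/(t - 5) + 1/2| = 7|t + 9| / (14·|t − 5|).
Require δ ≤ 7, so |t − 5| ≥ |-14| − |t + 9| > 14 − 7 = 7.
Hence |(-t - 2)/(t - 5) + 1/2| < 7|t + 9|/(14·7) = (1/14)|t + 9|, which is < ε once |t + 9| < 14ε.
Take δ = min(7, 14ε). Then 0 < |t + 9| < δ forces both bounds, so |(-t - 2)/(t - 5) + 1/2| < ε.

δ = min(7, 14ε)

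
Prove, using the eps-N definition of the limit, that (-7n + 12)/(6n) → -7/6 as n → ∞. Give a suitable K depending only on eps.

K = 2/eps

Let eps > 0 be given. For n ≥ 1, |(-7n + 12)/(6n) + 7/6| = |72|/(6(6n)) = 72/(6(6n)).
Since 6n ≥ 6n for n ≥ 1, this is ≤ 72/(6·6n) = 2/n.
So |(-7n + 12)/(6n) + 7/6| < eps whenever n > 2/eps.
Take K = 2/eps. If n > K then |(-7n + 12)/(6n) + 7/6| ≤ 2/n < eps.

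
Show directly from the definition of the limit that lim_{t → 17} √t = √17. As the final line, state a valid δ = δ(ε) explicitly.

δ = min(17, √17·ε)

Fix ε > 0. We want δ > 0 such that 0 < |t − 17| < δ implies |√t − √17| < ε.
Rationalise: √t − √17 = (t − 17)/(√t + √17), so |√t − √17| = |t − 17|/(√t + √17).
Restrict δ ≤ 17 so that |t − 17| < 17 forces t > 0, and then √t + √17 > √17.
Hence |√t − √17| < |t − 17|/√17, which is < ε once |t − 17| < √17·ε.
Take δ = min(17, √17·ε). If 0 < |t − 17| < δ then t > 0 and |√t − √17| < |t − 17|/√17 < ε.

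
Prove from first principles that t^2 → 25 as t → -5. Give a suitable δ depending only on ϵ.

Let ϵ > 0. We seek δ > 0 with 0 < |t + 5| < δ ⇒ |t^2 − 25| < ϵ.
Factor: t^2 − 25 = (t + 5)(t - 5), so |t^2 − 25| = |t + 5|·|t - 5|.
Impose δ ≤ 1 so that |t| < 6; then |t - 5| ≤ 11.
Hence |t^2 − 25| ≤ 11|t + 5|, which is < ϵ once |t + 5| < ϵ/11.
Take δ = min(1, ϵ/11). If 0 < |t + 5| < δ then both bounds hold and |t^2 − 25| ≤ 11|t + 5| < 11·(ϵ/11) = ϵ.

δ = min(1, ϵ/11)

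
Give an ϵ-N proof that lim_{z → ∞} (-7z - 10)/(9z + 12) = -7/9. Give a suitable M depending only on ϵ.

M = (2/27)/ϵ

Let ϵ > 0. We seek M > 0 such that z > M implies |(-7z - 10)/(9z + 12) + 7/9| < ϵ.
(-7z - 10)/(9z + 12) + 7/9 = (9(-7z - 10) − (-7)(9z + 12)) / (9(9z + 12)) = -6/(9(9z + 12)).
For z > 0 we have 9z + 12 > 9z, so |(-7z - 10)/(9z + 12) + 7/9| = 6/(9(9z + 12)) < 6/(9·9z) = (2/27)/z.
Thus |(-7z - 10)/(9z + 12) + 7/9| < ϵ whenever z > (2/27)/ϵ.
Take M = (2/27)/ϵ. If z > M then |(-7z - 10)/(9z + 12) + 7/9| < (2/27)/z < ϵ.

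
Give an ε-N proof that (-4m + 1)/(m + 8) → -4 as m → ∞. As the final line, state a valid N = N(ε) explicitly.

Let ε > 0. For m ≥ 1, |(-4m + 1)/(m + 8) + 4| = |33|/((m + 8)) = 33/((m + 8)).
Since m + 8 ≥ m for m ≥ 1, this is ≤ 33/(m) = 33/m.
So |(-4m + 1)/(m + 8) + 4| < ε whenever m > 33/ε.
Take N = 33/ε. If m > N then |(-4m + 1)/(m + 8) + 4| ≤ 33/m < ε.

N = 33/ε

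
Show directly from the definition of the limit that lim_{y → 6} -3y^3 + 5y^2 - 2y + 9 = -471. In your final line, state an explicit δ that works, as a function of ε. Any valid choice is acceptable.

Fix ε > 0. We want δ > 0 such that 0 < |y − 6| < δ implies |(-3y^3 + 5y^2 - 2y + 9) + 471| < ε.
(-3y^3 + 5y^2 - 2y + 9) + 471 = -3y^3 + 5y^2 - 2y + 480 = (y − 6)(-3y^2 - 13y - 80).
So |(-3y^3 + 5y^2 - 2y + 9) + 471| = |y − 6|·|-3y^2 - 13y - 80|.
Assume first that |y − 6| < 2, so |y| < 8. Then |-3y^2 - 13y - 80| ≤ 3·8^2 + 13·8 + 80 = 376.
Hence |(-3y^3 + 5y^2 - 2y + 9) + 471| ≤ 376|y − 6| < ε provided |y − 6| < ε/376.
Take δ = min(2, ε/376). Then 0 < |y − 6| < δ gives both |y − 6| < 2 and |y − 6| < ε/376, so |(-3y^3 + 5y^2 - 2y + 9) + 471| < ε.

δ = min(2, ε/376)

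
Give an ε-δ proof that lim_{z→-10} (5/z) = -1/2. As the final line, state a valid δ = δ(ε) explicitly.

δ = min(5, 10ε)

Fix ε > 0. We seek δ > 0 such that 0 < |z + 10| < δ implies |5/z + 1/2| < ε.
|5/z + 1/2| = 5·|-10 − z|/(10·|z|) = 5|z + 10|/(10|z|).
Restrict δ ≤ 5. Then |z + 10| < 5 gives |z| > 5, so 10|z| > 50.
Then |5/z + 1/2| < 5|z + 10|/50, which is < ε when |z + 10| < 10ε.
Take δ = min(5, 10ε). Then 0 < |z + 10| < δ gives both |z + 10| < 5 and |z + 10| < 10ε, so |5/z + 1/2| < ε.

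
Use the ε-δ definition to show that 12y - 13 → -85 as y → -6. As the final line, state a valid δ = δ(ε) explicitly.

δ = ε/12

Let ε > 0 be given. We need δ > 0 so that 0 < |y + 6| < δ implies |(12y - 13) + 85| < ε.
Since (12y - 13) + 85 = 12(y + 6), we have |(12y - 13) + 85| = 12|y + 6|.
Thus it suffices that |y + 6| < ε/12.
Choosing δ = ε/12 gives |(12y - 13) + 85| = 12|y + 6| < ε whenever |y + 6| < δ.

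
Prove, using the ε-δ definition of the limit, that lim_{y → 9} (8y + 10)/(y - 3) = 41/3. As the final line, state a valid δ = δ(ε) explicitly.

δ = min(3, (9/17)ε)

Suppose ε > 0. We want δ > 0 with 0 < |y − 9| < δ ⇒ |(8y + 10)/(y - 3) − (41/3)| < ε.
Combining over a common denominator, (8y + 10)/(y - 3) − (41/3) = [(8y + 10)·6 − 82·(y - 3)] / [6·(y - 3)] = -34(y − 9) / (6(y - 3)).
So |(8y + 10)/(y - 3) − (41/3)| = 34|y − 9| / (6·|y − 3|).
Restrict δ ≤ 3. Then |y − 9| < 3 gives |y − 3| = |(y − 9) + 6| ≥ 6 − 3 = 3.
Hence |(8y + 10)/(y - 3) − (41/3)| < 34|y − 9|/(6·3) = (17/9)|y − 9|, which is < ε once |y − 9| < (9/17)ε.
Take δ = min(3, (9/17)ε). Then 0 < |y − 9| < δ forces both bounds, so |(8y + 10)/(y - 3) − (41/3)| < ε.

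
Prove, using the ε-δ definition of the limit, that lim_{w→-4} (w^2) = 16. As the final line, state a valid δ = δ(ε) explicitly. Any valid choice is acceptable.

δ = min(1, ε/9)

Let ε > 0 be given. We seek δ > 0 with 0 < |w + 4| < δ ⇒ |w^2 − 16| < ε.
Factor: w^2 − 16 = (w + 4)(w - 4), so |w^2 − 16| = |w + 4|·|w - 4|.
Restrict δ ≤ 1. Then |w + 4| < 1 gives |w| < 5, so by the triangle inequality |w - 4| ≤ 5 + 4 = 9.
Hence |w^2 − 16| ≤ 9|w + 4|, which is < ε once |w + 4| < ε/9.
Take δ = min(1, ε/9). If 0 < |w + 4| < δ then both bounds hold and |w^2 − 16| ≤ 9|w + 4| < 9·(ε/9) = ε.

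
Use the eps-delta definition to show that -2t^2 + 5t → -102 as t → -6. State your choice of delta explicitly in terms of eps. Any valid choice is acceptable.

delta = min(2, eps/33)

Suppose eps > 0. We want delta > 0 such that 0 < |t + 6| < delta implies |(-2t^2 + 5t) + 102| < eps.
(-2t^2 + 5t) + 102 = -2t^2 + 5t + 102 = (t + 6)(-2t + 17).
So |(-2t^2 + 5t) + 102| = |t + 6|·|-2t + 17|.
Assume first that |t + 6| < 2, so |t| < 8. Then |-2t + 17| ≤ 2·8 + 17 = 33.
Hence |(-2t^2 + 5t) + 102| ≤ 33|t + 6| < eps provided |t + 6| < eps/33.
Take delta = min(2, eps/33). Then 0 < |t + 6| < delta gives both |t + 6| < 2 and |t + 6| < eps/33, so |(-2t^2 + 5t) + 102| < eps.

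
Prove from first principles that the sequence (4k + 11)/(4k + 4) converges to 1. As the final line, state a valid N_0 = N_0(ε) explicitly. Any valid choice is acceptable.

N_0 = (7/4)/ε

Suppose ε > 0. For k ≥ 1, |(4k + 11)/(4k + 4) − 1| = |28|/(4(4k + 4)) = 28/(4(4k + 4)).
Since 4k + 4 ≥ 4k for k ≥ 1, this is ≤ 28/(4·4k) = (7/4)/k.
So |(4k + 11)/(4k + 4) − 1| < ε whenever k > (7/4)/ε.
Take N_0 = (7/4)/ε. If k > N_0 then |(4k + 11)/(4k + 4) − 1| ≤ (7/4)/k < ε.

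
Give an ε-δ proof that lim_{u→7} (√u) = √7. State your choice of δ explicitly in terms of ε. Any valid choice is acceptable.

δ = min(7, √7·ε)

Let ε > 0 be given. We want δ > 0 such that 0 < |u − 7| < δ implies |√u − √7| < ε.
Rationalise: √u − √7 = (u − 7)/(√u + √7), so |√u − √7| = |u − 7|/(√u + √7).
Restrict δ ≤ 7 so that |u − 7| < 7 forces u > 0, and then √u + √7 > √7.
Hence |√u − √7| < |u − 7|/√7, which is < ε once |u − 7| < √7·ε.
Take δ = min(7, √7·ε). If 0 < |u − 7| < δ then u > 0 and |√u − √7| < |u − 7|/√7 < ε.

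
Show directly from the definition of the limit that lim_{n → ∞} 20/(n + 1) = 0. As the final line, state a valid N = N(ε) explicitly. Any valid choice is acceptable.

Let ε > 0. For n ≥ 1, |20/(n + 1) − 0| = 20/(n + 1) ≤ 20/n.
We need 20/n < ε, i.e. n > 20/ε.
Take N = 20/ε. If n > N then |20/(n + 1)| ≤ 20/n < ε.

N = 20/ε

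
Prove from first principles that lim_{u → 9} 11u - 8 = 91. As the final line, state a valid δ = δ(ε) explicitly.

Fix ε > 0. We need δ > 0 so that 0 < |u − 9| < δ implies |(11u - 8) − 91| < ε.
Since (11u - 8) − 91 = 11(u − 9), we have |(11u - 8) − 91| = 11|u − 9|.
So 11|u − 9| < ε exactly when |u − 9| < ε/11.
Take δ = ε/11. If 0 < |u − 9| < δ then |(11u - 8) − 91| = 11|u − 9| < 11·(ε/11) = ε.

δ = ε/11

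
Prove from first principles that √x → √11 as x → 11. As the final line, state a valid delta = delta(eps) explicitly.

delta = min(11, √11·eps)

Fix eps > 0. We want delta > 0 such that 0 < |x − 11| < delta implies |√x − √11| < eps.
Rationalise: √x − √11 = (x − 11)/(√x + √11), so |√x − √11| = |x − 11|/(√x + √11).
Restrict delta ≤ 11 so that |x − 11| < 11 forces x > 0, and then √x + √11 > √11.
Hence |√x − √11| < |x − 11|/√11, which is < eps once |x − 11| < √11·eps.
Take delta = min(11, √11·eps). If 0 < |x − 11| < delta then x > 0 and |√x − √11| < |x − 11|/√11 < eps.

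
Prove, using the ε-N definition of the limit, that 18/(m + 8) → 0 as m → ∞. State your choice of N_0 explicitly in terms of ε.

Fix ε > 0. For m ≥ 1, |18/(m + 8) − 0| = 18/(m + 8) ≤ 18/m.
We need 18/m < ε, i.e. m > 18/ε.
Take N_0 = 18/ε. If m > N_0 then |18/(m + 8)| ≤ 18/m < ε.

N_0 = 18/ε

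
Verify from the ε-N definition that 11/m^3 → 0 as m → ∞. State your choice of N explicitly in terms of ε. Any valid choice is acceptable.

N = (11/ε)^{1/3}

Fix ε > 0. For m ≥ 1, |11/m^3 − 0| = 11/m^3.
11/m^3 < ε ⇔ m^3 > 11/ε ⇔ m > (11/ε)^{1/3}.
Take N = (11/ε)^{1/3}. Then m > N implies 11/m^3 < ε.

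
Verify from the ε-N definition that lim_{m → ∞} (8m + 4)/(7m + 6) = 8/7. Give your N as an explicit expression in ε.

N = (20/49)/ε

Let ε > 0 be given. For m ≥ 1, |(8m + 4)/(7m + 6) − (8/7)| = |-20|/(7(7m + 6)) = 20/(7(7m + 6)).
Since 7m + 6 ≥ 7m for m ≥ 1, this is ≤ 20/(7·7m) = (20/49)/m.
So |(8m + 4)/(7m + 6) − (8/7)| < ε whenever m > (20/49)/ε.
Take N = (20/49)/ε. If m > N then |(8m + 4)/(7m + 6) − (8/7)| ≤ (20/49)/m < ε.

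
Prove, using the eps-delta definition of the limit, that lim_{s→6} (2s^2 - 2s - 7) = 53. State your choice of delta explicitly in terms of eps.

Let eps > 0. We want delta > 0 such that 0 < |s − 6| < delta implies |(2s^2 - 2s - 7) − 53| < eps.
(2s^2 - 2s - 7) − 53 = 2s^2 - 2s - 60 = (s − 6)(2s + 10).
So |(2s^2 - 2s - 7) − 53| = |s − 6|·|2s + 10|.
Require delta ≤ 1. Then |s − 6| < 1 gives |s| < 7, and by the triangle inequality |2s + 10| ≤ 2·7 + 10 = 24.
Hence |(2s^2 - 2s - 7) − 53| ≤ 24|s − 6| < eps provided |s − 6| < eps/24.
Take delta = min(1, eps/24). Then 0 < |s − 6| < delta gives both |s − 6| < 1 and |s − 6| < eps/24, so |(2s^2 - 2s - 7) − 53| < eps.

delta = min(1, eps/24)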